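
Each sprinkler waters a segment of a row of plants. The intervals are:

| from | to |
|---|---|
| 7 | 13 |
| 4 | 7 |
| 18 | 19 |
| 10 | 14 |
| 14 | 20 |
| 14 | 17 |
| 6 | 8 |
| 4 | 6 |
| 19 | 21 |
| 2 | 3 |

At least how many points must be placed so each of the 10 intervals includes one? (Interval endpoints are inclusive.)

5

Sort by right endpoint; whenever an interval is uncovered, place a point at its right end.
Sorted: [2,3] [4,6] [4,7] [6,8] [7,13] [10,14] [14,17] [18,19] [14,20] [19,21]
{[2,3]} hit by 3; {[4,6],[4,7],[6,8]} hit by 6; {[7,13],[10,14]} hit by 13; {[14,17]} hit by 17; {[18,19],[14,20],[19,21]} hit by 19.
Points: 3, 6, 13, 17, 19 (5 total).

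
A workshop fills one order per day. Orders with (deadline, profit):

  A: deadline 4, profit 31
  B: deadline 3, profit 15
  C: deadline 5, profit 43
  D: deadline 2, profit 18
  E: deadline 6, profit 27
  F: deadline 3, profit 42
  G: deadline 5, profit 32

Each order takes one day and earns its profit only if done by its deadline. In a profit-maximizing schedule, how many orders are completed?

Sort by profit descending; place each in the latest free slot ≤ its deadline.
By profit: C(d5,43), F(d3,42), G(d5,32), A(d4,31), E(d6,27), D(d2,18), B(d3,15)
C→slot 5; F→slot 3; G→slot 4; A→slot 2; E→slot 6; D→slot 1; B skipped.
6 of 7 scheduled.

6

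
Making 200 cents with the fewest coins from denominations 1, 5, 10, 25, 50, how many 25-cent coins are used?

200 − 4×50→0
Count of 25: 0

0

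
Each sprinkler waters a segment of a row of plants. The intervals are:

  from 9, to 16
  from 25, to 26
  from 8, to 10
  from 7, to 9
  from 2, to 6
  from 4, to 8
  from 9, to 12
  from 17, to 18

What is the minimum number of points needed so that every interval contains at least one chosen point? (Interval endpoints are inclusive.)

Process intervals by earliest right end; each time one isn't hit yet, stab at its right endpoint.
Sorted: [2,6] [4,8] [7,9] [8,10] [9,12] [9,16] [17,18] [25,26]
{[2,6],[4,8]} hit by 6; {[7,9],[8,10],[9,12],[9,16]} hit by 9; {[17,18]} hit by 18; {[25,26]} hit by 26.
Points: 6, 9, 18, 26 (4 total).

4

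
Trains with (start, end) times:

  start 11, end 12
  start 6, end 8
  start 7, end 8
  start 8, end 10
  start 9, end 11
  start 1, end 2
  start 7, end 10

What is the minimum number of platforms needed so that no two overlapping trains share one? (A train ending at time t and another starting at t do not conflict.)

Events (time:±→running): 1:+→1 2:-→0 6:+→1 7:+→2 7:+→3 … peak 3.

3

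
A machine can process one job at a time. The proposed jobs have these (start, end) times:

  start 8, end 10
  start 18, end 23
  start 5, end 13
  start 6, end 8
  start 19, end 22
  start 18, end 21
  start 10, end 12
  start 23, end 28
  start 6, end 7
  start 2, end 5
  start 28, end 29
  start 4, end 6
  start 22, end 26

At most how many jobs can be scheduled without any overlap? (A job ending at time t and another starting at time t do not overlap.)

7

Sorted by end: (2,5)  (4,6)  (6,7)  (6,8)  (8,10)  (10,12)  (5,13)  (18,21)  (19,22)  (18,23)  (22,26)  (23,28)  (28,29)
take (2,5); take (6,7); take (8,10); take (10,12); take (18,21); take (22,26); take (28,29).
Selected 7 jobs.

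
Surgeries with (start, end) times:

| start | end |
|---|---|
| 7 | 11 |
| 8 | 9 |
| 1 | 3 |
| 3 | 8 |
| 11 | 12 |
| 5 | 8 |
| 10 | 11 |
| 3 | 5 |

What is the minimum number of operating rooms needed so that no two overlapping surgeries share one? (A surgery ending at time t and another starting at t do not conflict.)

Count concurrent intervals with a sweep; the peak is the room count.
starts: [1, 3, 3, 5, 7, 8, 10, 11]
ends:   [3, 5, 8, 8, 9, 11, 11, 12]
s1→1 e3→0 s3→1 s3→2 e5→1 s5→2 s7→3  — peak 3.

3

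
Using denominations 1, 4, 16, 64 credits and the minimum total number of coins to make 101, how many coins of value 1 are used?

1

101 − 1×64→37 − 2×16→5 − 1×4→1 − 1×1→0
Count of 1: 1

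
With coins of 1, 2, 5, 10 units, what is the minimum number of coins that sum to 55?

Greedy: take as many of the largest coin as possible, then repeat with the remainder.
55 = 5×10 + 1×5
Total coins = 5 + 1 = 6

6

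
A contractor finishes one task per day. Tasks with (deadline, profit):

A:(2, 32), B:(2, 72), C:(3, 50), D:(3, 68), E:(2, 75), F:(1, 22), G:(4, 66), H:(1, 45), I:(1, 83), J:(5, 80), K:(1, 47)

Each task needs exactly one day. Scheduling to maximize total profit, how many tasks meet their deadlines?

5

Sort by profit descending; place each in the latest free slot ≤ its deadline.
By profit: I(d1,83), J(d5,80), E(d2,75), B(d2,72), D(d3,68), G(d4,66), C(d3,50), K(d1,47), H(d1,45), A(d2,32), F(d1,22)
I→slot 1; J→slot 5; E→slot 2; B skipped; D→slot 3; G→slot 4; C skipped; K skipped; H skipped; A skipped; F skipped.
5 of 11 scheduled.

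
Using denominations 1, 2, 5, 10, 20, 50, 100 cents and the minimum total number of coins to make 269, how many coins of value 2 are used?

2

269 = 2×100 + 1×50 + 1×10 + 1×5 + 2×2
Count of 2: 2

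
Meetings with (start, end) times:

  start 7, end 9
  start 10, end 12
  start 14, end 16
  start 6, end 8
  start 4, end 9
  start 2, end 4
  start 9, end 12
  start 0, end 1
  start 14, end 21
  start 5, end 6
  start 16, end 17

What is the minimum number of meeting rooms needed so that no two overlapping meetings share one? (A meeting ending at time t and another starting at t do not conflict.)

3

Count concurrent intervals with a sweep; the peak is the room count.
Events (time:±→running): 0:+→1 1:-→0 2:+→1 4:-→0 4:+→1 5:+→2 6:-→1 6:+→2 7:+→3 … peak 3.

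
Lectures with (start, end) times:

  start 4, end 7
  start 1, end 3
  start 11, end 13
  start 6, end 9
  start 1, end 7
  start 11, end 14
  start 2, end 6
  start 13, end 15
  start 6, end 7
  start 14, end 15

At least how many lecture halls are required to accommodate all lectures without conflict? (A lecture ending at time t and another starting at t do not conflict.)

Events (time:±→running): 1:+→1 1:+→2 2:+→3 3:-→2 4:+→3 6:-→2 6:+→3 6:+→4 … peak 4.

4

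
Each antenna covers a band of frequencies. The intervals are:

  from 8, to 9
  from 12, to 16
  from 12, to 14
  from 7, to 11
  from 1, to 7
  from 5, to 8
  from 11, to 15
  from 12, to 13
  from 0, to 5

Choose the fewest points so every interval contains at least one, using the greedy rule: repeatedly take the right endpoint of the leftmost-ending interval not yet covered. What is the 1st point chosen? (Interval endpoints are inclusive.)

5

Sort by right endpoint; whenever an interval is uncovered, place a point at its right end.
Sorted: [0,5] [1,7] [5,8] [8,9] [7,11] [12,13] [12,14] [11,15] [12,16]
{[0,5],[1,7],[5,8]} hit by 5; {[8,9],[7,11]} hit by 9; {[12,13],[12,14],[11,15],[12,16]} hit by 13.
Points: 5, 9, 13 (3 total).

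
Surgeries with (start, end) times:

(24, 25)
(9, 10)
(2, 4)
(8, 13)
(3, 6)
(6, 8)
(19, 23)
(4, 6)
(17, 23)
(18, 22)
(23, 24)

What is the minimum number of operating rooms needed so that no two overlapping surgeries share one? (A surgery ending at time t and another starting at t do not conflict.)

3

The answer is the maximum number of intervals overlapping at any instant.
Events (time:±→running): 2:+→1 3:+→2 4:-→1 4:+→2 6:-→1 6:-→0 6:+→1 8:-→0 8:+→1 9:+→2 10:-→1 13:-→0 17:+→1 18:+→2 19:+→3 … peak 3.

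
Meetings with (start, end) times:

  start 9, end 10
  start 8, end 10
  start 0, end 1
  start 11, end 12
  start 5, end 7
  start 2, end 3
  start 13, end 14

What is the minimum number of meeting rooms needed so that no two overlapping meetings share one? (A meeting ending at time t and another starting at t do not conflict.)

Events (time:±→running): 0:+→1 1:-→0 2:+→1 3:-→0 5:+→1 7:-→0 8:+→1 9:+→2 … peak 2.

2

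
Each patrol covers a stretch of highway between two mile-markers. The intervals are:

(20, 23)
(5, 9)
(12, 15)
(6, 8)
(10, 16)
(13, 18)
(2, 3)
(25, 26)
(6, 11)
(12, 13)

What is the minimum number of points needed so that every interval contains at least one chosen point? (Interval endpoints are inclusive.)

5

Sort by right endpoint; whenever an interval is uncovered, place a point at its right end.
Sorted: [2,3] [6,8] [5,9] [6,11] [12,13] [12,15] [10,16] [13,18] [20,23] [25,26]
{[2,3]} hit by 3; {[6,8],[5,9],[6,11]} hit by 8; {[12,13],[12,15],[10,16],[13,18]} hit by 13; {[20,23]} hit by 23; {[25,26]} hit by 26.
Points: 3, 8, 13, 23, 26 (5 total).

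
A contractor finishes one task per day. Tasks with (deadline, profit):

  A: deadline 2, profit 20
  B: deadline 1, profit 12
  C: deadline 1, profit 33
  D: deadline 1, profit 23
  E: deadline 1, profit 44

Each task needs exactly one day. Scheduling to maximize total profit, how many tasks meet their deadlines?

Take jobs in profit order; each goes to the latest open slot no later than its deadline.
Profit order: E=44 C=33 D=23 A=20 B=12
Assign: E→slot 1, C skipped, D skipped, A→slot 2, B skipped.
Slots: [1:E] [2:A]
2 of 5 scheduled.

2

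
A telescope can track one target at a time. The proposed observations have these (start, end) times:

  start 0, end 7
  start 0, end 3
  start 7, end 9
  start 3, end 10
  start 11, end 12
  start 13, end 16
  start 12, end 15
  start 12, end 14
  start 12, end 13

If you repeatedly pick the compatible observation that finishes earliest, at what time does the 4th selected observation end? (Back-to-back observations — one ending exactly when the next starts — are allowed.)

13

Greedy by earliest finish: after sorting by end time, pick each interval compatible with the last pick.
Sorted by end: (0,3)  (0,7)  (7,9)  (3,10)  (11,12)  (12,13)  (12,14)  (12,15)  (13,16)
take (0,3); skip (0,7); take (7,9); skip (3,10); take (11,12); take (12,13); skip (12,14); take (13,16).
Selected: (0,3) (7,9) (11,12) (12,13) (13,16)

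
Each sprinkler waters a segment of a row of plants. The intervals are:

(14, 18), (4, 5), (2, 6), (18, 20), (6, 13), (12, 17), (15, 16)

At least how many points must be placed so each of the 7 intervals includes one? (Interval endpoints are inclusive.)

Sort by right endpoint; whenever an interval is uncovered, place a point at its right end.
By right end: [4,5]  [2,6]  [6,13]  [15,16]  [12,17]  [14,18]  [18,20]
[4,5] uncovered → point at 5; [6,13] uncovered → point at 13; [15,16] uncovered → point at 16; [18,20] uncovered → point at 20.
Points: 5, 13, 16, 20 (4 total).

4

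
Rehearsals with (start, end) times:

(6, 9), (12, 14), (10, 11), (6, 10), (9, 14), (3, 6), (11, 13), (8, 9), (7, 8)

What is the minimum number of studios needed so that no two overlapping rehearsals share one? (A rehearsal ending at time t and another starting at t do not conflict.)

3

Events (time:±→running): 3:+→1 6:-→0 6:+→1 6:+→2 7:+→3 … peak 3.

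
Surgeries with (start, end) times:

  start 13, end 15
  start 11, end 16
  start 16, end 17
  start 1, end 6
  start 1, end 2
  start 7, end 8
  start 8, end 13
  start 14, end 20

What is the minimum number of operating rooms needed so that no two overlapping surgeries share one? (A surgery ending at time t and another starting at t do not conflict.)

3

starts: [1, 1, 7, 8, 11, 13, 14, 16]
ends:   [2, 6, 8, 13, 15, 16, 17, 20]
s1→1 s1→2 e2→1 e6→0 s7→1 e8→0 s8→1 s11→2 e13→1 s13→2 s14→3  — peak 3.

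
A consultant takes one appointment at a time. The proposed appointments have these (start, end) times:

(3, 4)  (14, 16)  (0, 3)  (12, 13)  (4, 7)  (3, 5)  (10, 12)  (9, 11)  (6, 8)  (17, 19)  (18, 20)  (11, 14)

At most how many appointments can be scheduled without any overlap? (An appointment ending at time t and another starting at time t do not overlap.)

Greedy by earliest finish: after sorting by end time, pick each interval compatible with the last pick.
Sorted by end: (0,3)  (3,4)  (3,5)  (4,7)  (6,8)  (9,11)  (10,12)  (12,13)  (11,14)  (14,16)  (17,19)  (18,20)
take (0,3); take (3,4); take (4,7); take (9,11); skip (10,12); take (12,13); take (14,16); take (17,19).
Selected 7 appointments.

7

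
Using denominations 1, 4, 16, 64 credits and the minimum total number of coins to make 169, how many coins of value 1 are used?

169 = 2×64 + 2×16 + 2×4 + 1×1
Count of 1: 1

1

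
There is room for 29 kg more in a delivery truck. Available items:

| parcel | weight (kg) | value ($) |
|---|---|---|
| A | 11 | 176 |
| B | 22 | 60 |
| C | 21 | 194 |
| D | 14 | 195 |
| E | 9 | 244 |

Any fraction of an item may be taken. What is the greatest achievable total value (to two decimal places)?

545.36

Greedy by value/weight ratio, highest first.
Order: E (244/9=27.11) > A (176/11=16.00) > D (195/14=13.93) > C (194/21=9.24) > B (60/22=2.73)
Fill: take E (9 @ 244) → take A (11 @ 176) → take 9/14 of D → 125.36; 29/29 used.
Total value = 545.36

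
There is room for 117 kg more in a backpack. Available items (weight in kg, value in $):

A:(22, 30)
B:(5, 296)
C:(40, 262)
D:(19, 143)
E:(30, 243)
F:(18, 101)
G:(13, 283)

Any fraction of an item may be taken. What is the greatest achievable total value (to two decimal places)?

1283.11

Sort by value per unit weight and fill in that order.
Ratios (sorted): B 59.20, G 21.77, E 8.10, D 7.53, C 6.55, F 5.61, A 1.36
take B (5 @ 296); take G (13 @ 283); take E (30 @ 243); take D (19 @ 143); take C (40 @ 262); take 10/18 of F → 56.11. Capacity used 117/117.
Total value = 1283.11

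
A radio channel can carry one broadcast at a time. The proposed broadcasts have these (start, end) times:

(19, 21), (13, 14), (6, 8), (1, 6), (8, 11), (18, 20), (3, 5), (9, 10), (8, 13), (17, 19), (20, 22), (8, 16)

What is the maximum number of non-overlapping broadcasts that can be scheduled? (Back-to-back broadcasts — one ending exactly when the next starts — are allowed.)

6

Sort by end time and greedily take each interval whose start is ≥ the last chosen end.
Sorted by end: (3,5)  (1,6)  (6,8)  (9,10)  (8,11)  (8,13)  (13,14)  (8,16)  (17,19)  (18,20)  (19,21)  (20,22)
take (3,5); take (6,8); take (9,10); take (13,14); take (17,19); take (19,21).
Selected 6 broadcasts.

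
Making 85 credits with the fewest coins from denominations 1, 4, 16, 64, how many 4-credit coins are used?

1

Greedy: take as many of the largest coin as possible, then repeat with the remainder.
85 = 1×64 + 1×16 + 1×4 + 1×1
Count of 4: 1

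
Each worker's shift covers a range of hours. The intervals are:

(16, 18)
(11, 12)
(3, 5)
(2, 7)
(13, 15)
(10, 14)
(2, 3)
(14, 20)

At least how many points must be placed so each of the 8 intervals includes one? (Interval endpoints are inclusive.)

By right end: [2,3]  [3,5]  [2,7]  [11,12]  [10,14]  [13,15]  [16,18]  [14,20]
[2,3] uncovered → point at 3; [11,12] uncovered → point at 12; [13,15] uncovered → point at 15; [16,18] uncovered → point at 18.
Points: 3, 12, 15, 18 (4 total).

4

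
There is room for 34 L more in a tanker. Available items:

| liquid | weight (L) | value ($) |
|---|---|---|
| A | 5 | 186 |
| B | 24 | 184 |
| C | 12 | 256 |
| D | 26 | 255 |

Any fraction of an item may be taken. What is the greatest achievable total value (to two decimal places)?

608.73

Sort by value per unit weight and fill in that order.
Ratios (sorted): A 37.20, C 21.33, D 9.81, B 7.67
take A (5 @ 186); take C (12 @ 256); take 17/26 of D → 166.73. Capacity used 34/34.
Total value = 608.73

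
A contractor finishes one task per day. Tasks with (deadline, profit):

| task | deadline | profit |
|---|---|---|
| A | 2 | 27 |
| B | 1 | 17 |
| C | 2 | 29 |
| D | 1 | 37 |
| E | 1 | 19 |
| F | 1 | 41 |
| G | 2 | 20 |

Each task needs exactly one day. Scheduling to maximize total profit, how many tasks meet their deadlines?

Take jobs in profit order; each goes to the latest open slot no later than its deadline.
By profit: F(d1,41), D(d1,37), C(d2,29), A(d2,27), G(d2,20), E(d1,19), B(d1,17)
F→slot 1; D skipped; C→slot 2; A skipped; G skipped; E skipped; B skipped.
2 of 7 scheduled.

2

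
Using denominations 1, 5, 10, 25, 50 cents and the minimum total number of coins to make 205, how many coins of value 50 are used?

205 − 4×50→5 − 1×5→0
Count of 50: 4

4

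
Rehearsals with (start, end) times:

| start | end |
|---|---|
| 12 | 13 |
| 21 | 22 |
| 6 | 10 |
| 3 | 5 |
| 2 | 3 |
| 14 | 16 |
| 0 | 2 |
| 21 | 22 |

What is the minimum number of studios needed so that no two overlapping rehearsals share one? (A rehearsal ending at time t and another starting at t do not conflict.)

2

Count concurrent intervals with a sweep; the peak is the room count.
Events (time:±→running): 0:+→1 2:-→0 2:+→1 3:-→0 3:+→1 5:-→0 6:+→1 10:-→0 12:+→1 13:-→0 14:+→1 16:-→0 21:+→1 21:+→2 … peak 2.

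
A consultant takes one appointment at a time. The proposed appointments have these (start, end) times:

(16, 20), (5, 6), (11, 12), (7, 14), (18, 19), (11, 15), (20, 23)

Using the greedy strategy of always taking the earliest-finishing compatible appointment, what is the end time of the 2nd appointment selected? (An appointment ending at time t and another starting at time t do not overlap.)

Greedy by earliest finish: after sorting by end time, pick each interval compatible with the last pick.
By end time: (5,6), (11,12), (7,14), (11,15), (18,19), (16,20), (20,23).
Pick (5,6); next start ≥ 6 → (11,12); next start ≥ 12 → (18,19); next start ≥ 19 → (20,23).
Selected: (5,6) (11,12) (18,19) (20,23)

12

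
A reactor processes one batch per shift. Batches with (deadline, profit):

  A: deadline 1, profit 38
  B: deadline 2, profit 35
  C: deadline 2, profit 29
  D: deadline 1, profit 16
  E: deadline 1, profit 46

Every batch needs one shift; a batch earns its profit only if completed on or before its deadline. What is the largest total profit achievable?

Take jobs in profit order; each goes to the latest open slot no later than its deadline.
Profit order: E=46 A=38 B=35 C=29 D=16
Assign: E→slot 1, A skipped, B→slot 2, C skipped, D skipped.
Slots: [1:E] [2:B]
Profit = 46 + 35 = 81

81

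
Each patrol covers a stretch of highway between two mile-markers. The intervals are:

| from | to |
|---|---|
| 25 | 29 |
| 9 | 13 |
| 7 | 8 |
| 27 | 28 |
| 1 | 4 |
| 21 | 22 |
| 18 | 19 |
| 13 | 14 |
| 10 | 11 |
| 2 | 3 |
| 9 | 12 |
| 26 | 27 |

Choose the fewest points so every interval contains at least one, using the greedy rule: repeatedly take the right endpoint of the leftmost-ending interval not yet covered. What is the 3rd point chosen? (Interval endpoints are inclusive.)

11

Sort by right endpoint; whenever an interval is uncovered, place a point at its right end.
By right end: [2,3]  [1,4]  [7,8]  [10,11]  [9,12]  [9,13]  [13,14]  [18,19]  [21,22]  [26,27]  [27,28]  [25,29]
[2,3] uncovered → point at 3; [7,8] uncovered → point at 8; [10,11] uncovered → point at 11; [13,14] uncovered → point at 14; [18,19] uncovered → point at 19; [21,22] uncovered → point at 22; [26,27] uncovered → point at 27.
Points: 3, 8, 11, 14, 19, 22, 27 (7 total).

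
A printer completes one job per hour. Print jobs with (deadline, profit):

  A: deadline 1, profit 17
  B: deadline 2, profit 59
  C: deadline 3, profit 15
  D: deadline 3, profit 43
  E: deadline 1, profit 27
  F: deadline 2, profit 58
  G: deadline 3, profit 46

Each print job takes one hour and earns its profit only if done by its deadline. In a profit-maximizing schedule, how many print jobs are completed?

3

Take jobs in profit order; each goes to the latest open slot no later than its deadline.
Profit order: B=59 F=58 G=46 D=43 E=27 A=17 C=15
Assign: B→slot 2, F→slot 1, G→slot 3, D skipped, E skipped, A skipped, C skipped.
Slots: [1:F] [2:B] [3:G]
3 of 7 scheduled.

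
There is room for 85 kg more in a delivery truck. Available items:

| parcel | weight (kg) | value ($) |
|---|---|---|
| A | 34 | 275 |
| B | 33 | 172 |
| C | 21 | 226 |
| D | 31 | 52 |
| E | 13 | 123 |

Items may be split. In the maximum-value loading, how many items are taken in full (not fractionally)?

3

Sort by value per unit weight and fill in that order.
Order: C (226/21=10.76) > E (123/13=9.46) > A (275/34=8.09) > B (172/33=5.21) > D (52/31=1.68)
Fill: take C (21 @ 226) → take E (13 @ 123) → take A (34 @ 275) → take 17/33 of B → 88.61; 85/85 used.
3 item(s) taken whole; one partial (take 17/33 of B).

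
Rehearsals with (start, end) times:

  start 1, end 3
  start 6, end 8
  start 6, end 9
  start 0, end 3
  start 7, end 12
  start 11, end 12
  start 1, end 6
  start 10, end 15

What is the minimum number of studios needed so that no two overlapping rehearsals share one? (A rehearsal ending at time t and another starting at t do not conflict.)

3

Count concurrent intervals with a sweep; the peak is the room count.
Events (time:±→running): 0:+→1 1:+→2 1:+→3 … peak 3.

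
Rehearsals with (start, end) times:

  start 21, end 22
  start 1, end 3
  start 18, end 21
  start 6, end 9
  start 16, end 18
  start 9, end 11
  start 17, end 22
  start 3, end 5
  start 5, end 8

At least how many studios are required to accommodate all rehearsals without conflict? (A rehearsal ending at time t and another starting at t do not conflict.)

2

starts: [1, 3, 5, 6, 9, 16, 17, 18, 21]
ends:   [3, 5, 8, 9, 11, 18, 21, 22, 22]
s1→1 e3→0 s3→1 e5→0 s5→1 s6→2  — peak 2.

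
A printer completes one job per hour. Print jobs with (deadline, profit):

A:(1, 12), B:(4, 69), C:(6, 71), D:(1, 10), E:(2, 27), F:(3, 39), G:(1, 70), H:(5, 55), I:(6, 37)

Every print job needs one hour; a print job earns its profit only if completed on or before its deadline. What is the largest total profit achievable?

Take jobs in profit order; each goes to the latest open slot no later than its deadline.
Profit order: C=71 G=70 B=69 H=55 F=39 I=37 E=27 A=12 D=10
Assign: C→slot 6, G→slot 1, B→slot 4, H→slot 5, F→slot 3, I→slot 2, E skipped, A skipped, D skipped.
Slots: [1:G] [2:I] [3:F] [4:B] [5:H] [6:C]
Profit = 70 + 37 + 39 + 69 + 55 + 71 = 341

341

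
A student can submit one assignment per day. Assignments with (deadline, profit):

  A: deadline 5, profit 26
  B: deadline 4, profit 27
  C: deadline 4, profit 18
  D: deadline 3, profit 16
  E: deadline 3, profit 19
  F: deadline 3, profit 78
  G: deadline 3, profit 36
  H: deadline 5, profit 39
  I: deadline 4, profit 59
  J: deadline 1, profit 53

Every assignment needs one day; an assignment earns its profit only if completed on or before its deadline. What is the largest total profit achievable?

Profit order: F=78 I=59 J=53 H=39 G=36 B=27 A=26 E=19 C=18 D=16
Assign: F→slot 3, I→slot 4, J→slot 1, H→slot 5, G→slot 2, B skipped, A skipped, E skipped, C skipped, D skipped.
Slots: [1:J] [2:G] [3:F] [4:I] [5:H]
Profit = 53 + 36 + 78 + 59 + 39 = 265

265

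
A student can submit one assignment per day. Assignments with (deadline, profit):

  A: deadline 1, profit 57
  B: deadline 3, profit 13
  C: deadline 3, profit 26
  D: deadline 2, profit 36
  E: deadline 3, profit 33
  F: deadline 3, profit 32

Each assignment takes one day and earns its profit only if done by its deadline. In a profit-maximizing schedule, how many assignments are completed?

Profit order: A=57 D=36 E=33 F=32 C=26 B=13
Assign: A→slot 1, D→slot 2, E→slot 3, F skipped, C skipped, B skipped.
Slots: [1:A] [2:D] [3:E]
3 of 6 scheduled.

3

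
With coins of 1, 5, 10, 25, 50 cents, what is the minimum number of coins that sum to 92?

Greedy: take as many of the largest coin as possible, then repeat with the remainder.
92 − 1×50→42 − 1×25→17 − 1×10→7 − 1×5→2 − 2×1→0
Total coins = 1 + 1 + 1 + 1 + 2 = 6

6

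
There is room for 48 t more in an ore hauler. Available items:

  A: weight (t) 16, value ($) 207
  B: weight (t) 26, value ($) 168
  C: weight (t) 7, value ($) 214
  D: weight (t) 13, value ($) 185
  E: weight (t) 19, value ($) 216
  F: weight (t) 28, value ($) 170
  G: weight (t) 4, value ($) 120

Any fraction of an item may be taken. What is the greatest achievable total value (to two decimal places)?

816.95

Sort by value per unit weight and fill in that order.
Ratios (sorted): C 30.57, G 30.00, D 14.23, A 12.94, E 11.37, B 6.46, F 6.07
take C (7 @ 214); take G (4 @ 120); take D (13 @ 185); take A (16 @ 207); take 8/19 of E → 90.95. Capacity used 48/48.
Total value = 816.95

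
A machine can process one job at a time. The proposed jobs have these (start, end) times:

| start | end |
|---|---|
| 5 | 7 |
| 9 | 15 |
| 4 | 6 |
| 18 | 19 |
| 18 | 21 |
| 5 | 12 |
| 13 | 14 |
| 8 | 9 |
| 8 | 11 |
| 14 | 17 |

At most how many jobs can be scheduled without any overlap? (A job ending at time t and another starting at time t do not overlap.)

5

Greedy by earliest finish: after sorting by end time, pick each interval compatible with the last pick.
By end time: (4,6), (5,7), (8,9), (8,11), (5,12), (13,14), (9,15), (14,17), (18,19), (18,21).
Pick (4,6); next start ≥ 6 → (8,9); next start ≥ 9 → (13,14); next start ≥ 14 → (14,17); next start ≥ 17 → (18,19).
Selected 5 jobs.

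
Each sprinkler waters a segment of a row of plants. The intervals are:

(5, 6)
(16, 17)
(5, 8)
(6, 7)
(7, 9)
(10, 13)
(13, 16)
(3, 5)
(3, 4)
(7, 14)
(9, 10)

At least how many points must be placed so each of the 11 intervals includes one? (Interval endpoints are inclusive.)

5

Sort by right endpoint; whenever an interval is uncovered, place a point at its right end.
Sorted: [3,4] [3,5] [5,6] [6,7] [5,8] [7,9] [9,10] [10,13] [7,14] [13,16] [16,17]
{[3,4],[3,5]} hit by 4; {[5,6],[6,7],[5,8]} hit by 6; {[7,9],[9,10]} hit by 9; {[10,13],[7,14],[13,16]} hit by 13; {[16,17]} hit by 17.
Points: 4, 6, 9, 13, 17 (5 total).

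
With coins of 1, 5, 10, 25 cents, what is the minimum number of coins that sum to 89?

89 − 3×25→14 − 1×10→4 − 4×1→0
Total coins = 3 + 1 + 4 = 8

8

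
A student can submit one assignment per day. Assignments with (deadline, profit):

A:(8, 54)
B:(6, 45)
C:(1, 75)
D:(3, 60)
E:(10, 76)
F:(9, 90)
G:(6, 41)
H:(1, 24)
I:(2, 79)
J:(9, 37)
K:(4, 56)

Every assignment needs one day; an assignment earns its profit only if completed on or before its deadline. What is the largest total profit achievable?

613

Take jobs in profit order; each goes to the latest open slot no later than its deadline.
Profit order: F=90 I=79 E=76 C=75 D=60 K=56 A=54 B=45 G=41 J=37 H=24
Assign: F→slot 9, I→slot 2, E→slot 10, C→slot 1, D→slot 3, K→slot 4, A→slot 8, B→slot 6, G→slot 5, J→slot 7, H skipped.
Slots: [1:C] [2:I] [3:D] [4:K] [5:G] [6:B] [7:J] [8:A] [9:F] [10:E]
Profit = 75 + 79 + 60 + 56 + 41 + 45 + 37 + 54 + 90 + 76 = 613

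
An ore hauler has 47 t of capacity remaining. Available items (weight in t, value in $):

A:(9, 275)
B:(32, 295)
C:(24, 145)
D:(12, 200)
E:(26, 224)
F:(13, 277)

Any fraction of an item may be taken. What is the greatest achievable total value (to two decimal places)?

871.84

Order: A (275/9=30.56) > F (277/13=21.31) > D (200/12=16.67) > B (295/32=9.22) > E (224/26=8.62) > C (145/24=6.04)
Fill: take A (9 @ 275) → take F (13 @ 277) → take D (12 @ 200) → take 13/32 of B → 119.84; 47/47 used.
Total value = 871.84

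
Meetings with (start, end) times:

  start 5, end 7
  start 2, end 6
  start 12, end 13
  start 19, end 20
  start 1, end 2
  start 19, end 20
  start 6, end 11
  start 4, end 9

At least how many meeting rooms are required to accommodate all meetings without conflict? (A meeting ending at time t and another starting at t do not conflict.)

Events (time:±→running): 1:+→1 2:-→0 2:+→1 4:+→2 5:+→3 … peak 3.

3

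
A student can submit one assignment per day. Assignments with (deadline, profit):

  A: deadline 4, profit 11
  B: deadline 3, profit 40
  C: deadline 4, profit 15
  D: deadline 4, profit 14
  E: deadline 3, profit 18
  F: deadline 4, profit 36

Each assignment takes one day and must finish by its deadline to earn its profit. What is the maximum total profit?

109

Sort by profit descending; place each in the latest free slot ≤ its deadline.
By profit: B(d3,40), F(d4,36), E(d3,18), C(d4,15), D(d4,14), A(d4,11)
B→slot 3; F→slot 4; E→slot 2; C→slot 1; D skipped; A skipped.
Profit = 15 + 18 + 40 + 36 = 109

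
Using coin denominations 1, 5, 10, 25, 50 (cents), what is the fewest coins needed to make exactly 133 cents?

7

Use the largest denomination that fits, subtract, and repeat.
133 − 2×50→33 − 1×25→8 − 1×5→3 − 3×1→0
Total coins = 2 + 1 + 1 + 3 = 7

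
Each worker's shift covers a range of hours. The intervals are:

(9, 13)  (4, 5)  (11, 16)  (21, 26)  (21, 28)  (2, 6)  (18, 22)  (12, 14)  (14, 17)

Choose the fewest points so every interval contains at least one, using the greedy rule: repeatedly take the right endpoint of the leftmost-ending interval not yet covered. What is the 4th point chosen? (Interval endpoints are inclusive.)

By right end: [4,5]  [2,6]  [9,13]  [12,14]  [11,16]  [14,17]  [18,22]  [21,26]  [21,28]
[4,5] uncovered → point at 5; [9,13] uncovered → point at 13; [14,17] uncovered → point at 17; [18,22] uncovered → point at 22.
Points: 5, 13, 17, 22 (4 total).

22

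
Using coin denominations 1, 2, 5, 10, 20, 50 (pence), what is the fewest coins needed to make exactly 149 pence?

Greedy: take as many of the largest coin as possible, then repeat with the remainder.
149 − 2×50→49 − 2×20→9 − 1×5→4 − 2×2→0
Total coins = 2 + 2 + 1 + 2 = 7

7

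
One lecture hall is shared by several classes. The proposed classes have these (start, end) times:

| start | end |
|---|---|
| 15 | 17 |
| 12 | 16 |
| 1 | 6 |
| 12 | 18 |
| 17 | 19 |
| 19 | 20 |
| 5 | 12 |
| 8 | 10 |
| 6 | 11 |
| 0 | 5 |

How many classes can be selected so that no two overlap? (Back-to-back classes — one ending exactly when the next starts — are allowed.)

5

Greedy by earliest finish: after sorting by end time, pick each interval compatible with the last pick.
Sorted by end: (0,5)  (1,6)  (8,10)  (6,11)  (5,12)  (12,16)  (15,17)  (12,18)  (17,19)  (19,20)
take (0,5); take (8,10); take (12,16); skip (12,18); take (17,19); take (19,20).
Selected 5 classes.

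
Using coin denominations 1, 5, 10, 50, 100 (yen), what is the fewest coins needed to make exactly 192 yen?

Use the largest denomination that fits, subtract, and repeat.
192 = 1×100 + 1×50 + 4×10 + 2×1
Total coins = 1 + 1 + 4 + 2 = 8

8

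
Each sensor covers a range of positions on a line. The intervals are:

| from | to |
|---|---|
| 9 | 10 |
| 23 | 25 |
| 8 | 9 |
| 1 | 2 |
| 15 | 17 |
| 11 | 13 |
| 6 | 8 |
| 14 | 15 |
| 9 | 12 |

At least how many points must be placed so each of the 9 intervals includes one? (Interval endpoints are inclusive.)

6

Sorted: [1,2] [6,8] [8,9] [9,10] [9,12] [11,13] [14,15] [15,17] [23,25]
{[1,2]} hit by 2; {[6,8],[8,9]} hit by 8; {[9,10],[9,12]} hit by 10; {[11,13]} hit by 13; {[14,15],[15,17]} hit by 15; {[23,25]} hit by 25.
Points: 2, 8, 10, 13, 15, 25 (6 total).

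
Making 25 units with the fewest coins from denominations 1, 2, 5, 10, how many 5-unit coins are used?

Use the largest denomination that fits, subtract, and repeat.
25 = 2×10 + 1×5
Count of 5: 1

1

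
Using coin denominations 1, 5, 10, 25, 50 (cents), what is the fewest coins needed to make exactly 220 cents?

6

Use the largest denomination that fits, subtract, and repeat.
220 − 4×50→20 − 2×10→0
Total coins = 4 + 2 = 6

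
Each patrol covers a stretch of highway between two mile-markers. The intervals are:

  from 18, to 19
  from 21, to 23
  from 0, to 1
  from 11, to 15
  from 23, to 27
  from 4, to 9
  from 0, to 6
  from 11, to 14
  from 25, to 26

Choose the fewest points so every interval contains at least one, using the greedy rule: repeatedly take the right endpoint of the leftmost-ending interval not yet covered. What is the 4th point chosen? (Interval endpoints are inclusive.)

19

Process intervals by earliest right end; each time one isn't hit yet, stab at its right endpoint.
Sorted: [0,1] [0,6] [4,9] [11,14] [11,15] [18,19] [21,23] [25,26] [23,27]
{[0,1],[0,6]} hit by 1; {[4,9]} hit by 9; {[11,14],[11,15]} hit by 14; {[18,19]} hit by 19; {[21,23]} hit by 23; {[25,26],[23,27]} hit by 26.
Points: 1, 9, 14, 19, 23, 26 (6 total).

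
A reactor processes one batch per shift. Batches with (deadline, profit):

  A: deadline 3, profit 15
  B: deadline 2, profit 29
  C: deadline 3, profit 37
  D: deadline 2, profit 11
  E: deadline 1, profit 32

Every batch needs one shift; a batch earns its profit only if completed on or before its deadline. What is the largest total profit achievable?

98

Take jobs in profit order; each goes to the latest open slot no later than its deadline.
Profit order: C=37 E=32 B=29 A=15 D=11
Assign: C→slot 3, E→slot 1, B→slot 2, A skipped, D skipped.
Slots: [1:E] [2:B] [3:C]
Profit = 32 + 29 + 37 = 98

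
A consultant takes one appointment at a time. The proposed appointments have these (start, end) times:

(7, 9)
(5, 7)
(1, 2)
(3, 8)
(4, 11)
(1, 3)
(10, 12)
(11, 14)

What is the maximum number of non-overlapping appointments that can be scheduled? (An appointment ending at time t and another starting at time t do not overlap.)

Order by finish time; keep every interval that doesn't clash with the previous kept one.
By end time: (1,2), (1,3), (5,7), (3,8), (7,9), (4,11), (10,12), (11,14).
Pick (1,2); next start ≥ 2 → (5,7); next start ≥ 7 → (7,9); next start ≥ 9 → (10,12).
Selected 4 appointments.

4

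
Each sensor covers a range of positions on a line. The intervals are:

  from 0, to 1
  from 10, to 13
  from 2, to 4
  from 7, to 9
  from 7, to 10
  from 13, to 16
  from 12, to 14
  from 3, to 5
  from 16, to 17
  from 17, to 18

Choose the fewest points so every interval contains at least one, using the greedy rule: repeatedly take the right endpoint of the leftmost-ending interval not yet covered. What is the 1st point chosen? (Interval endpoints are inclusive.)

1

Sort by right endpoint; whenever an interval is uncovered, place a point at its right end.
Sorted: [0,1] [2,4] [3,5] [7,9] [7,10] [10,13] [12,14] [13,16] [16,17] [17,18]
{[0,1]} hit by 1; {[2,4],[3,5]} hit by 4; {[7,9],[7,10]} hit by 9; {[10,13],[12,14],[13,16]} hit by 13; {[16,17],[17,18]} hit by 17.
Points: 1, 4, 9, 13, 17 (5 total).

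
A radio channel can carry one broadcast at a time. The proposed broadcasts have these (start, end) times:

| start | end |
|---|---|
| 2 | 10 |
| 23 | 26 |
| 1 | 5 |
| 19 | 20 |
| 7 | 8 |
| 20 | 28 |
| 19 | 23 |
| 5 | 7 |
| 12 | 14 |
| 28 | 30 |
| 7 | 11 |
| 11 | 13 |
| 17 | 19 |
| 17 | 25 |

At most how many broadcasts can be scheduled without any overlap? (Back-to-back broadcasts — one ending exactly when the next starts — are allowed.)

8

Order by finish time; keep every interval that doesn't clash with the previous kept one.
By end time: (1,5), (5,7), (7,8), (2,10), (7,11), (11,13), (12,14), (17,19), (19,20), (19,23), (17,25), (23,26), (20,28), (28,30).
Pick (1,5); next start ≥ 5 → (5,7); next start ≥ 7 → (7,8); next start ≥ 8 → (11,13); next start ≥ 13 → (17,19); next start ≥ 19 → (19,20); next start ≥ 20 → (23,26); next start ≥ 26 → (28,30).
Selected 8 broadcasts.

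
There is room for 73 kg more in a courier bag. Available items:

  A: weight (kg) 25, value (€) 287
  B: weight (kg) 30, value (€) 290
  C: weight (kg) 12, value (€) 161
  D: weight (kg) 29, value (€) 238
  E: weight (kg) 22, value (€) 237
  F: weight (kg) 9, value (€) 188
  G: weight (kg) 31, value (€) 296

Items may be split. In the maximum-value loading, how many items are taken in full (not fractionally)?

4

Ratios (sorted): F 20.89, C 13.42, A 11.48, E 10.77, B 9.67, G 9.55, D 8.21
take F (9 @ 188); take C (12 @ 161); take A (25 @ 287); take E (22 @ 237); take 5/30 of B → 48.33. Capacity used 73/73.
4 item(s) taken whole; one partial (take 5/30 of B).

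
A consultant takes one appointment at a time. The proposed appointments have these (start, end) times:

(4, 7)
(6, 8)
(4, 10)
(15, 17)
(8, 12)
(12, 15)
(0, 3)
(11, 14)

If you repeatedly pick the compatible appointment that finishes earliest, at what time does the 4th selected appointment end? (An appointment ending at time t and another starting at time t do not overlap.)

Order by finish time; keep every interval that doesn't clash with the previous kept one.
Sorted by end: (0,3)  (4,7)  (6,8)  (4,10)  (8,12)  (11,14)  (12,15)  (15,17)
take (0,3); take (4,7); skip (4,10); take (8,12); take (12,15); take (15,17).
Selected: (0,3) (4,7) (8,12) (12,15) (15,17)

15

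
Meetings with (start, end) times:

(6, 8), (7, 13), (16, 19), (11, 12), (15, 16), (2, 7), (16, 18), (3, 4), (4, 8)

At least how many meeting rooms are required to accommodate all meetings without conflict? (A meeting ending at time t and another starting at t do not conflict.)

The answer is the maximum number of intervals overlapping at any instant.
starts: [2, 3, 4, 6, 7, 11, 15, 16, 16]
ends:   [4, 7, 8, 8, 12, 13, 16, 18, 19]
s2→1 s3→2 e4→1 s4→2 s6→3  — peak 3.

3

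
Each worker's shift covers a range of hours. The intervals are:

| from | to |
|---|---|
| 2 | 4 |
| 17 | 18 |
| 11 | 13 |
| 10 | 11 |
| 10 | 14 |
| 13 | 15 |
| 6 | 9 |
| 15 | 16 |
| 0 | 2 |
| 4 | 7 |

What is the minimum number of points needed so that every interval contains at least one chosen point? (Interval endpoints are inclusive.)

Sort by right endpoint; whenever an interval is uncovered, place a point at its right end.
Sorted: [0,2] [2,4] [4,7] [6,9] [10,11] [11,13] [10,14] [13,15] [15,16] [17,18]
{[0,2],[2,4]} hit by 2; {[4,7],[6,9]} hit by 7; {[10,11],[11,13],[10,14]} hit by 11; {[13,15],[15,16]} hit by 15; {[17,18]} hit by 18.
Points: 2, 7, 11, 15, 18 (5 total).

5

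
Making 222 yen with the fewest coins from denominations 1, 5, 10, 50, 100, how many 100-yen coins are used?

2

222 − 2×100→22 − 2×10→2 − 2×1→0
Count of 100: 2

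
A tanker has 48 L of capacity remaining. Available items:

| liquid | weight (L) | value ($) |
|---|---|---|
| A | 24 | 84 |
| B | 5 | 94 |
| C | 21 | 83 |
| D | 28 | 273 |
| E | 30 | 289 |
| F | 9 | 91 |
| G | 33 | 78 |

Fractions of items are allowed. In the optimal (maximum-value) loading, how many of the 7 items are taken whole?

3

Sort by value per unit weight and fill in that order.
Order: B (94/5=18.80) > F (91/9=10.11) > D (273/28=9.75) > E (289/30=9.63) > C (83/21=3.95) > A (84/24=3.50) > G (78/33=2.36)
Fill: take B (5 @ 94) → take F (9 @ 91) → take D (28 @ 273) → take 6/30 of E → 57.80; 48/48 used.
3 item(s) taken whole; one partial (take 6/30 of E).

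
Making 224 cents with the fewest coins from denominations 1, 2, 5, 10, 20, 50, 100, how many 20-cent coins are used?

224 = 2×100 + 1×20 + 2×2
Count of 20: 1

1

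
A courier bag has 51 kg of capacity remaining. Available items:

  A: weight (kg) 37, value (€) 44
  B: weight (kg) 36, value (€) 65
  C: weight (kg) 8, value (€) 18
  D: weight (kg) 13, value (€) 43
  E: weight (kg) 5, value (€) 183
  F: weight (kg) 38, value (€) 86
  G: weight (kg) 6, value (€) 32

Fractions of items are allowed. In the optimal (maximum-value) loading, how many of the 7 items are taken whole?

Greedy by value/weight ratio, highest first.
Ratios (sorted): E 36.60, G 5.33, D 3.31, F 2.26, C 2.25, B 1.81, A 1.19
take E (5 @ 183); take G (6 @ 32); take D (13 @ 43); take 27/38 of F → 61.11. Capacity used 51/51.
3 item(s) taken whole; one partial (take 27/38 of F).

3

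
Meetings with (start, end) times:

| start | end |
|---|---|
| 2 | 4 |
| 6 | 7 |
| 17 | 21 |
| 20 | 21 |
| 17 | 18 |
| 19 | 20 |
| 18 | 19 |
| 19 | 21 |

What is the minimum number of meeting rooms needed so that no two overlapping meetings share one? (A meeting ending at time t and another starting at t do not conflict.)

The answer is the maximum number of intervals overlapping at any instant.
Events (time:±→running): 2:+→1 4:-→0 6:+→1 7:-→0 17:+→1 17:+→2 18:-→1 18:+→2 19:-→1 19:+→2 19:+→3 … peak 3.

3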